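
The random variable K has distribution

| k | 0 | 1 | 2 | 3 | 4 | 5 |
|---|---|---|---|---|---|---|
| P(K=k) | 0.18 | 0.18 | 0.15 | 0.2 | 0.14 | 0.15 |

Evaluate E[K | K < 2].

P(K < 2) = 0.18 + 0.18 = 0.36.
E[K | K < 2] = [0·0.18 + 1·0.18] / 0.36
 = 0.18 / 0.36
 = 1/2

0.5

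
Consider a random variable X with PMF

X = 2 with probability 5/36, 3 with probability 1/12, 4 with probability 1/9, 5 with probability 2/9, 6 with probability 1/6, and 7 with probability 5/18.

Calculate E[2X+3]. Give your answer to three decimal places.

13.056

E[2X+3] = Σ (2x+3)·P(X=x)
 = 7·5/36 + 9·1/12 + 11·1/9 + 13·2/9 + 15·1/6 + 17·5/18
 = 35/36 + 3/4 + 11/9 + 26/9 + 5/2 + 85/18
 = 235/18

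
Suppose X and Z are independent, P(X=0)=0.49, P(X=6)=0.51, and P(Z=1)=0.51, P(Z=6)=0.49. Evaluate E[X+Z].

E[X+Z] = Σ_x Σ_z (x+z) · P(X=x)P(Z=z)
 = 1·0.2499 + 6·0.2401 + 7·0.2601 + 12·0.2499
 = 0.2499 + 1.4406 + 1.8207 + 2.9988
 = 6.51

6.51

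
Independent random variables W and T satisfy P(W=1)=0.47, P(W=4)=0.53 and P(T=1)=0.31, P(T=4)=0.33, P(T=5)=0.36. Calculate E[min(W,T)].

E[min(W,T)] = Σ_w Σ_t min(w,t) · P(W=w)P(T=t)
 = 1·0.1457 + 1·0.1551 + 1·0.1692 + 1·0.1643 + 4·0.1749 + 4·0.1908
 = 0.1457 + 0.1551 + 0.1692 + 0.1643 + 0.6996 + 0.7632
 = 2.0971

2.0971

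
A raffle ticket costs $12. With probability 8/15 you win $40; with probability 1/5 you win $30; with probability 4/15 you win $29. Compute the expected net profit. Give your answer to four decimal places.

E[payout] = 40·8/15 + 30·1/5 + 29·4/15
 = 64/3 + 6 + 116/15
 = 526/15
Net = 526/15 - 12 = 346/15

23.0667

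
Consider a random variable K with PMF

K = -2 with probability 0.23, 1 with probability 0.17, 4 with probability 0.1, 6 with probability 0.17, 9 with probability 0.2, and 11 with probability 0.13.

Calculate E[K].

E[K] = Σ k·P(K=k)
 = (-2)·0.23 + 1·0.17 + 4·0.1 + 6·0.17 + 9·0.2 + 11·0.13
 = (-0.46) + 0.17 + 0.4 + 1.02 + 1.8 + 1.43
 = 4.36

4.36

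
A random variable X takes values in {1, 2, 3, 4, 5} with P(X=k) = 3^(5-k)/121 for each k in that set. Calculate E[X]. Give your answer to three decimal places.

E[X] = Σ x·P(X=x)
 = 1·81/121 + 2·27/121 + 3·9/121 + 4·3/121 + 5·1/121
 = 81/121 + 54/121 + 27/121 + 12/121 + 5/121
 = 179/121

1.479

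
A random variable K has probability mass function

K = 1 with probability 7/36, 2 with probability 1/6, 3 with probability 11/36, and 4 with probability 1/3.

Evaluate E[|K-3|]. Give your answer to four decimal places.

0.8889

E[|K-3|] = Σ |k-3|·P(K=k)
 = 2·7/36 + 1·1/6 + 0·11/36 + 1·1/3
 = 7/18 + 1/6 + 0 + 1/3
 = 8/9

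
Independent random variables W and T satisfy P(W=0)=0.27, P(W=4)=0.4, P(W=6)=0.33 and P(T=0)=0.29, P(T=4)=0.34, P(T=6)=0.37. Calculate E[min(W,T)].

E[min(W,T)] = Σ_w Σ_t min(w,t) · P(W=w)P(T=t)
 = 0·0.0783 + 0·0.0918 + 0·0.0999 + 0·0.116 + 4·0.136 + 4·0.148 + 0·0.0957 + 4·0.1122 + 6·0.1221
 = 0 + 0 + 0 + 0 + 0.544 + 0.592 + 0 + 0.4488 + 0.7326
 = 2.3174

2.3174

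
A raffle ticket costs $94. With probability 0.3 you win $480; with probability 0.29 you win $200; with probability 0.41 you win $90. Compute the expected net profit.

E[payout] = 480·0.3 + 200·0.29 + 90·0.41
 = 144 + 58 + 36.9
 = 238.9
Net = 238.9 - 94 = 144.9

144.9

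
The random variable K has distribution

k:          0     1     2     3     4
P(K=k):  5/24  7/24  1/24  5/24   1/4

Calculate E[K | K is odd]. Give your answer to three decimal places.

1.833

P(K is odd) = 7/24 + 5/24 = 1/2.
E[K | K is odd] = [1·7/24 + 3·5/24] / (1/2)
 = 11/12 / (1/2)
 = 11/6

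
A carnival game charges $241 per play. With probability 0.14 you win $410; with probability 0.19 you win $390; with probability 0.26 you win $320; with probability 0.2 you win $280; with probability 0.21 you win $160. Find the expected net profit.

63.3

E[payout] = 410·0.14 + 390·0.19 + 320·0.26 + 280·0.2 + 160·0.21
 = 57.4 + 74.1 + 83.2 + 56 + 33.6
 = 304.3
Net = 304.3 - 241 = 63.3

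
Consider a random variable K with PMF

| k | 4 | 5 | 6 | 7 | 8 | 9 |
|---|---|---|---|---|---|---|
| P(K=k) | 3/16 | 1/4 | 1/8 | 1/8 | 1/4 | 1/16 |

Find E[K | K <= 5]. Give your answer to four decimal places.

P(K <= 5) = 3/16 + 1/4 = 7/16.
E[K | K <= 5] = [4·3/16 + 5·1/4] / (7/16)
 = 2 / (7/16)
 = 32/7

4.5714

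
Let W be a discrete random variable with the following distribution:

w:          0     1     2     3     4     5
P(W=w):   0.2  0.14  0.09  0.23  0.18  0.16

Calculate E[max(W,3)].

3.5

E[max(W,3)] = Σ max(w,3)·P(W=w)
 = 3·0.2 + 3·0.14 + 3·0.09 + 3·0.23 + 4·0.18 + 5·0.16
 = 0.6 + 0.42 + 0.27 + 0.69 + 0.72 + 0.8
 = 3.5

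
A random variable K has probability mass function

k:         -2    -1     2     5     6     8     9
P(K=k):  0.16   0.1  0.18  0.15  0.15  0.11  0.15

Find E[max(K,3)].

5.2

E[max(K,3)] = Σ max(k,3)·P(K=k)
 = 3·0.16 + 3·0.1 + 3·0.18 + 5·0.15 + 6·0.15 + 8·0.11 + 9·0.15
 = 0.48 + 0.3 + 0.54 + 0.75 + 0.9 + 0.88 + 1.35
 = 5.2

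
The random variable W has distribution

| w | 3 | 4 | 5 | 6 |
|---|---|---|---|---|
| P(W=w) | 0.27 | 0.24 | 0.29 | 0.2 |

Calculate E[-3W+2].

-11.26

E[-3W+2] = Σ (-3w+2)·P(W=w)
 = (-7)·0.27 + (-10)·0.24 + (-13)·0.29 + (-16)·0.2
 = (-1.89) + (-2.4) + (-3.77) + (-3.2)
 = -11.26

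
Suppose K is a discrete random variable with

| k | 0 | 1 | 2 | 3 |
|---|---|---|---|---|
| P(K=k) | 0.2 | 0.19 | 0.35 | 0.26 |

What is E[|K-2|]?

E[|K-2|] = Σ |k-2|·P(K=k)
 = 2·0.2 + 1·0.19 + 0·0.35 + 1·0.26
 = 0.4 + 0.19 + 0 + 0.26
 = 0.85

0.85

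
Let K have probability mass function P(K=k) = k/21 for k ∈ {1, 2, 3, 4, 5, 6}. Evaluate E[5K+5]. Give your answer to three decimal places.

E[5K+5] = Σ (5k+5)·P(K=k)
 = 10·1/21 + 15·2/21 + 20·1/7 + 25·4/21 + 30·5/21 + 35·2/7
 = 10/21 + 10/7 + 20/7 + 100/21 + 50/7 + 10
 = 80/3

26.667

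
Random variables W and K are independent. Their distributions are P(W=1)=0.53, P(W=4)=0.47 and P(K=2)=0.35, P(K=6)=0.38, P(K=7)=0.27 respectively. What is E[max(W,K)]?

E[max(W,K)] = Σ_w Σ_k max(w,k) · P(W=w)P(K=k)
 = 2·0.1855 + 6·0.2014 + 7·0.1431 + 4·0.1645 + 6·0.1786 + 7·0.1269
 = 0.371 + 1.2084 + 1.0017 + 0.658 + 1.0716 + 0.8883
 = 5.199

5.199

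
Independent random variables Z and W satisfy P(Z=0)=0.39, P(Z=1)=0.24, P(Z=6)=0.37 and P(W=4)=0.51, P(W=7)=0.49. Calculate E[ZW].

E[ZW] = Σ_z Σ_w zw · P(Z=z)P(W=w)
 = 0·0.1989 + 0·0.1911 + 4·0.1224 + 7·0.1176 + 24·0.1887 + 42·0.1813
 = 0 + 0 + 0.4896 + 0.8232 + 4.5288 + 7.6146
 = 13.4562

13.4562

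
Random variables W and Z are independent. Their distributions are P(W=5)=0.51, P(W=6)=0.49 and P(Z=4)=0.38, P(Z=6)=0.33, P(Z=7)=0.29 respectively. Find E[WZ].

E[WZ] = Σ_w Σ_z wz · P(W=w)P(Z=z)
 = 20·0.1938 + 30·0.1683 + 35·0.1479 + 24·0.1862 + 36·0.1617 + 42·0.1421
 = 3.876 + 5.049 + 5.1765 + 4.4688 + 5.8212 + 5.9682
 = 30.3597

30.3597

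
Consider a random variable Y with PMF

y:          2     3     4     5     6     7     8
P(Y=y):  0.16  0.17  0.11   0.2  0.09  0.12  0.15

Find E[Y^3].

175.31

E[Y^3] = Σ y^3·P(Y=y)
 = 8·0.16 + 27·0.17 + 64·0.11 + 125·0.2 + 216·0.09 + 343·0.12 + 512·0.15
 = 1.28 + 4.59 + 7.04 + 25 + 19.44 + 41.16 + 76.8
 = 175.31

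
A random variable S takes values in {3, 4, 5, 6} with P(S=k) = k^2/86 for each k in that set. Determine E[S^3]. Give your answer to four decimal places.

141.4884

E[S^3] = Σ s^3·P(S=s)
 = 27·9/86 + 64·8/43 + 125·25/86 + 216·18/43
 = 243/86 + 512/43 + 3125/86 + 3888/43
 = 6084/43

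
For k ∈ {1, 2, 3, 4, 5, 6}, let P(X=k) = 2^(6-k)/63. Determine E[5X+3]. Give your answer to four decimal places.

12.5238

E[5X+3] = Σ (5x+3)·P(X=x)
 = 8·32/63 + 13·16/63 + 18·8/63 + 23·4/63 + 28·2/63 + 33·1/63
 = 256/63 + 208/63 + 16/7 + 92/63 + 8/9 + 11/21
 = 263/21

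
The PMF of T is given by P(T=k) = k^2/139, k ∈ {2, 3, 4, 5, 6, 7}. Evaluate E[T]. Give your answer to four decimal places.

E[T] = Σ t·P(T=t)
 = 2·4/139 + 3·9/139 + 4·16/139 + 5·25/139 + 6·36/139 + 7·49/139
 = 8/139 + 27/139 + 64/139 + 125/139 + 216/139 + 343/139
 = 783/139

5.6331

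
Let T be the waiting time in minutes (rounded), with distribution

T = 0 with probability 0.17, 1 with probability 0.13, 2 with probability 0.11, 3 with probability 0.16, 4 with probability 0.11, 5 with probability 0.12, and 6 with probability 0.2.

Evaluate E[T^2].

13.97

E[T^2] = Σ t^2·P(T=t)
 = 0·0.17 + 1·0.13 + 4·0.11 + 9·0.16 + 16·0.11 + 25·0.12 + 36·0.2
 = 0 + 0.13 + 0.44 + 1.44 + 1.76 + 3 + 7.2
 = 13.97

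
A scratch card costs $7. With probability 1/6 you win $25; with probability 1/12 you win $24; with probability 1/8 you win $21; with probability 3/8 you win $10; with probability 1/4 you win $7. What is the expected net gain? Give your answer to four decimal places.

7.2917

E[payout] = 25·1/6 + 24·1/12 + 21·1/8 + 10·3/8 + 7·1/4
 = 25/6 + 2 + 21/8 + 15/4 + 7/4
 = 343/24
Net = 343/24 - 7 = 175/24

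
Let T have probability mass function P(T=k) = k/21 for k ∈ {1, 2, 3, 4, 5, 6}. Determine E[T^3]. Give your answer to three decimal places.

E[T^3] = Σ t^3·P(T=t)
 = 1·1/21 + 8·2/21 + 27·1/7 + 64·4/21 + 125·5/21 + 216·2/7
 = 1/21 + 16/21 + 27/7 + 256/21 + 625/21 + 432/7
 = 325/3

108.333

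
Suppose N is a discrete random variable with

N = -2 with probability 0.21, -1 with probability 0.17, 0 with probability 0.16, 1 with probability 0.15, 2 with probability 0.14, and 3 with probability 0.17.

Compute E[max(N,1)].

1.48

E[max(N,1)] = Σ max(n,1)·P(N=n)
 = 1·0.21 + 1·0.17 + 1·0.16 + 1·0.15 + 2·0.14 + 3·0.17
 = 0.21 + 0.17 + 0.16 + 0.15 + 0.28 + 0.51
 = 1.48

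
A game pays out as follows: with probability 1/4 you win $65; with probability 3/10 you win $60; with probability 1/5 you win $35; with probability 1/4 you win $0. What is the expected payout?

E[payout] = 65·1/4 + 60·3/10 + 35·1/5 + 0·1/4
 = 65/4 + 18 + 7 + 0
 = 165/4

41.25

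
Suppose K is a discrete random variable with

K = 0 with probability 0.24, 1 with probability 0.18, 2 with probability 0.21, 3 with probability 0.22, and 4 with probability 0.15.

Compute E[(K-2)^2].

E[(K-2)^2] = Σ (k-2)^2·P(K=k)
 = 4·0.24 + 1·0.18 + 0·0.21 + 1·0.22 + 4·0.15
 = 0.96 + 0.18 + 0 + 0.22 + 0.6
 = 1.96

1.96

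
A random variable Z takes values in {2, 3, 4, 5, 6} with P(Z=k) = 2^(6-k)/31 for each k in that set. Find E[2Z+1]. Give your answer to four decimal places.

E[2Z+1] = Σ (2z+1)·P(Z=z)
 = 5·16/31 + 7·8/31 + 9·4/31 + 11·2/31 + 13·1/31
 = 80/31 + 56/31 + 36/31 + 22/31 + 13/31
 = 207/31

6.6774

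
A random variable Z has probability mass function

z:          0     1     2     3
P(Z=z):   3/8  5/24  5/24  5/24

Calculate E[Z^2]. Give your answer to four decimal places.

2.9167

E[Z^2] = Σ z^2·P(Z=z)
 = 0·3/8 + 1·5/24 + 4·5/24 + 9·5/24
 = 0 + 5/24 + 5/6 + 15/8
 = 35/12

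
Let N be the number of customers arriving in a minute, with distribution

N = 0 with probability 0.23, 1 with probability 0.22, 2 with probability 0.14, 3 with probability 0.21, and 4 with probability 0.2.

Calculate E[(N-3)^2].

E[(N-3)^2] = Σ (n-3)^2·P(N=n)
 = 9·0.23 + 4·0.22 + 1·0.14 + 0·0.21 + 1·0.2
 = 2.07 + 0.88 + 0.14 + 0 + 0.2
 = 3.29

3.29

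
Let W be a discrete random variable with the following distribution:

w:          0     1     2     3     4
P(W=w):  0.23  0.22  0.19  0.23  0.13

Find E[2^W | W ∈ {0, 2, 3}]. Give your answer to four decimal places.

4.3538

P(W ∈ {0, 2, 3}) = 0.23 + 0.19 + 0.23 = 0.65.
E[2^W | W ∈ {0, 2, 3}] = [1·0.23 + 4·0.19 + 8·0.23] / 0.65
 = 2.83 / 0.65
 = 283/65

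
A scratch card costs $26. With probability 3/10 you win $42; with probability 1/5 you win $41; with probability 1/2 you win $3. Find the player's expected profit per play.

-3.7

E[payout] = 42·3/10 + 41·1/5 + 3·1/2
 = 63/5 + 41/5 + 3/2
 = 223/10
Net = 223/10 - 26 = -37/10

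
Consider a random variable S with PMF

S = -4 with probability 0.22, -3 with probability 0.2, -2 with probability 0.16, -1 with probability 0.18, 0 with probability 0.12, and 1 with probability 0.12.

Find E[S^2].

6.26

E[S^2] = Σ s^2·P(S=s)
 = 16·0.22 + 9·0.2 + 4·0.16 + 1·0.18 + 0·0.12 + 1·0.12
 = 3.52 + 1.8 + 0.64 + 0.18 + 0 + 0.12
 = 6.26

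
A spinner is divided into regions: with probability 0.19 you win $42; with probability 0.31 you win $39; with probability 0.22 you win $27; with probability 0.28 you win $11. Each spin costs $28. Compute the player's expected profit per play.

E[payout] = 42·0.19 + 39·0.31 + 27·0.22 + 11·0.28
 = 7.98 + 12.09 + 5.94 + 3.08
 = 29.09
Net = 29.09 - 28 = 1.09

1.09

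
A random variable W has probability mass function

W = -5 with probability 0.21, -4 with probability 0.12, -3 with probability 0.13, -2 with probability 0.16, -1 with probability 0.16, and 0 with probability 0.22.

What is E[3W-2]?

E[3W-2] = Σ (3w-2)·P(W=w)
 = (-17)·0.21 + (-14)·0.12 + (-11)·0.13 + (-8)·0.16 + (-5)·0.16 + (-2)·0.22
 = (-3.57) + (-1.68) + (-1.43) + (-1.28) + (-0.8) + (-0.44)
 = -9.2

-9.2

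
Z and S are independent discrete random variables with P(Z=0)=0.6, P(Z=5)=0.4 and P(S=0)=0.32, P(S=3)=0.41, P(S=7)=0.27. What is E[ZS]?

E[ZS] = Σ_z Σ_s zs · P(Z=z)P(S=s)
 = 0·0.192 + 0·0.246 + 0·0.162 + 0·0.128 + 15·0.164 + 35·0.108
 = 0 + 0 + 0 + 0 + 2.46 + 3.78
 = 6.24

6.24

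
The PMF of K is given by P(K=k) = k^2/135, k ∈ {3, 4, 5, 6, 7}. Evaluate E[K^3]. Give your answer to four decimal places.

214.6296

E[K^3] = Σ k^3·P(K=k)
 = 27·1/15 + 64·16/135 + 125·5/27 + 216·4/15 + 343·49/135
 = 9/5 + 1024/135 + 625/27 + 288/5 + 16807/135
 = 5795/27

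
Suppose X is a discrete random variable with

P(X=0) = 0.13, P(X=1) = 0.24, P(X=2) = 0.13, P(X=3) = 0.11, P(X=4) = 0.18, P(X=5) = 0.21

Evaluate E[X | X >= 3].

4.2

P(X >= 3) = 0.11 + 0.18 + 0.21 = 0.5.
E[X | X >= 3] = [3·0.11 + 4·0.18 + 5·0.21] / 0.5
 = 2.1 / 0.5
 = 21/5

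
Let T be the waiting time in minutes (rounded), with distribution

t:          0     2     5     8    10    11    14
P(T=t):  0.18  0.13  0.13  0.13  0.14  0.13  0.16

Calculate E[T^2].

73.18

E[T^2] = Σ t^2·P(T=t)
 = 0·0.18 + 4·0.13 + 25·0.13 + 64·0.13 + 100·0.14 + 121·0.13 + 196·0.16
 = 0 + 0.52 + 3.25 + 8.32 + 14 + 15.73 + 31.36
 = 73.18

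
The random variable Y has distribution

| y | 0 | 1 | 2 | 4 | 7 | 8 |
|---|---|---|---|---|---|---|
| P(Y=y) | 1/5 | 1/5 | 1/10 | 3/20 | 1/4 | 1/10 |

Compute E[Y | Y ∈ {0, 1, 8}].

P(Y ∈ {0, 1, 8}) = 1/5 + 1/5 + 1/10 = 1/2.
E[Y | Y ∈ {0, 1, 8}] = [0·1/5 + 1·1/5 + 8·1/10] / (1/2)
 = 1 / (1/2)
 = 2

2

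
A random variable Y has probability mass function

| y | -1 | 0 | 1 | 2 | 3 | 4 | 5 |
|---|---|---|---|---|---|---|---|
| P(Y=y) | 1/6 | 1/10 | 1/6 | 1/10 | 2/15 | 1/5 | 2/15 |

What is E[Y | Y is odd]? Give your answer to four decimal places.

1.7778

P(Y is odd) = 1/6 + 1/6 + 2/15 + 2/15 = 3/5.
E[Y | Y is odd] = [(-1)·1/6 + 1·1/6 + 3·2/15 + 5·2/15] / (3/5)
 = 16/15 / (3/5)
 = 16/9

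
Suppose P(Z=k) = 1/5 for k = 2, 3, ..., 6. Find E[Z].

4

E[Z] = Σ z·P(Z=z)
 = 2·1/5 + 3·1/5 + 4·1/5 + 5·1/5 + 6·1/5
 = 2/5 + 3/5 + 4/5 + 1 + 6/5
 = 4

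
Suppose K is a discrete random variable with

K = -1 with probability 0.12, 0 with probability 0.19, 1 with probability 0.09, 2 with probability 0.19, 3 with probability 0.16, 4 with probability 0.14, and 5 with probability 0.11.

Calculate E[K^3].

28.52

E[K^3] = Σ k^3·P(K=k)
 = (-1)·0.12 + 0·0.19 + 1·0.09 + 8·0.19 + 27·0.16 + 64·0.14 + 125·0.11
 = (-0.12) + 0 + 0.09 + 1.52 + 4.32 + 8.96 + 13.75
 = 28.52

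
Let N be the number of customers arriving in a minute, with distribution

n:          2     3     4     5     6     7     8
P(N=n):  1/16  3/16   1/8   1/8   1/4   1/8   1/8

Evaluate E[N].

5.1875

E[N] = Σ n·P(N=n)
 = 2·1/16 + 3·3/16 + 4·1/8 + 5·1/8 + 6·1/4 + 7·1/8 + 8·1/8
 = 1/8 + 9/16 + 1/2 + 5/8 + 3/2 + 7/8 + 1
 = 83/16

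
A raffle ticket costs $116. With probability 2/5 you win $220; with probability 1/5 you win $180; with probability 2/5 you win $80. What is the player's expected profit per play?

E[payout] = 220·2/5 + 180·1/5 + 80·2/5
 = 88 + 36 + 32
 = 156
Net = 156 - 116 = 40

40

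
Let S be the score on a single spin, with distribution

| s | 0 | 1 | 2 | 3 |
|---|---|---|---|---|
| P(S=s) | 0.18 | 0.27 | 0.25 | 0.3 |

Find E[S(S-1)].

E[S(S-1)] = Σ s(s-1)·P(S=s)
 = 0·0.18 + 0·0.27 + 2·0.25 + 6·0.3
 = 0 + 0 + 0.5 + 1.8
 = 2.3

2.3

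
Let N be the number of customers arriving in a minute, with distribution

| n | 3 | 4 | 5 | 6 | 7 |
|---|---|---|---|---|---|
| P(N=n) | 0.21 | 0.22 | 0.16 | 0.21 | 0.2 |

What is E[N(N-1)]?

E[N(N-1)] = Σ n(n-1)·P(N=n)
 = 6·0.21 + 12·0.22 + 20·0.16 + 30·0.21 + 42·0.2
 = 1.26 + 2.64 + 3.2 + 6.3 + 8.4
 = 21.8

21.8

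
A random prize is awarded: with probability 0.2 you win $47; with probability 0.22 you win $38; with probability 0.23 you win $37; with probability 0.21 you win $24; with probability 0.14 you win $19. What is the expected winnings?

E[payout] = 47·0.2 + 38·0.22 + 37·0.23 + 24·0.21 + 19·0.14
 = 9.4 + 8.36 + 8.51 + 5.04 + 2.66
 = 33.97

33.97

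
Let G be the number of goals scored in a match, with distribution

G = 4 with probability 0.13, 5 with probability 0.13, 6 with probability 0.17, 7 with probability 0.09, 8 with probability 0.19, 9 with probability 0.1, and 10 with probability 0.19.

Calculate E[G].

E[G] = Σ g·P(G=g)
 = 4·0.13 + 5·0.13 + 6·0.17 + 7·0.09 + 8·0.19 + 9·0.1 + 10·0.19
 = 0.52 + 0.65 + 1.02 + 0.63 + 1.52 + 0.9 + 1.9
 = 7.14

7.14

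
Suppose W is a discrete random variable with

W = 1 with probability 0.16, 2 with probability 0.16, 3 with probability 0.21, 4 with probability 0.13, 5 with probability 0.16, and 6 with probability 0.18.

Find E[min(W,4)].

2.99

E[min(W,4)] = Σ min(w,4)·P(W=w)
 = 1·0.16 + 2·0.16 + 3·0.21 + 4·0.13 + 4·0.16 + 4·0.18
 = 0.16 + 0.32 + 0.63 + 0.52 + 0.64 + 0.72
 = 2.99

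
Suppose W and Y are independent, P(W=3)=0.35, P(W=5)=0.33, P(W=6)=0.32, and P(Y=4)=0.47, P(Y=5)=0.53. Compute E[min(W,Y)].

3.9945

E[min(W,Y)] = Σ_w Σ_y min(w,y) · P(W=w)P(Y=y)
 = 3·0.1645 + 3·0.1855 + 4·0.1551 + 5·0.1749 + 4·0.1504 + 5·0.1696
 = 0.4935 + 0.5565 + 0.6204 + 0.8745 + 0.6016 + 0.848
 = 3.9945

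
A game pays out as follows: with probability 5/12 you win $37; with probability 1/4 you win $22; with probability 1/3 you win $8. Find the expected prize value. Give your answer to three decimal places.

E[payout] = 37·5/12 + 22·1/4 + 8·1/3
 = 185/12 + 11/2 + 8/3
 = 283/12

23.583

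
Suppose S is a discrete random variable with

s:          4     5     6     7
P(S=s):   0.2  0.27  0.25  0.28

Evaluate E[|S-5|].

E[|S-5|] = Σ |s-5|·P(S=s)
 = 1·0.2 + 0·0.27 + 1·0.25 + 2·0.28
 = 0.2 + 0 + 0.25 + 0.56
 = 1.01

1.01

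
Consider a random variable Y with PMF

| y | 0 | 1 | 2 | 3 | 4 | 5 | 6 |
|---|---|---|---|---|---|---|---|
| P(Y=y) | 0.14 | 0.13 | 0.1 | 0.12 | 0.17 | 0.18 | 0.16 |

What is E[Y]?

E[Y] = Σ y·P(Y=y)
 = 0·0.14 + 1·0.13 + 2·0.1 + 3·0.12 + 4·0.17 + 5·0.18 + 6·0.16
 = 0 + 0.13 + 0.2 + 0.36 + 0.68 + 0.9 + 0.96
 = 3.23

3.23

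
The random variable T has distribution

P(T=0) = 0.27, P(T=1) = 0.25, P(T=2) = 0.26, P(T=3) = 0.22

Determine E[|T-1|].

0.97

E[|T-1|] = Σ |t-1|·P(T=t)
 = 1·0.27 + 0·0.25 + 1·0.26 + 2·0.22
 = 0.27 + 0 + 0.26 + 0.44
 = 0.97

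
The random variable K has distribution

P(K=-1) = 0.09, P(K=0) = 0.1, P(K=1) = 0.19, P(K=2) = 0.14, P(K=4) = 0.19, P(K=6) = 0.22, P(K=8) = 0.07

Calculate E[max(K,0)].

E[max(K,0)] = Σ max(k,0)·P(K=k)
 = 0·0.09 + 0·0.1 + 1·0.19 + 2·0.14 + 4·0.19 + 6·0.22 + 8·0.07
 = 0 + 0 + 0.19 + 0.28 + 0.76 + 1.32 + 0.56
 = 3.11

3.11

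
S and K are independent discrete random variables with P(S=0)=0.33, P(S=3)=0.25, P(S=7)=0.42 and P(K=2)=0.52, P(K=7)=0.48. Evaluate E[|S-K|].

E[|S-K|] = Σ_s Σ_k |s-k| · P(S=s)P(K=k)
 = 2·0.1716 + 7·0.1584 + 1·0.13 + 4·0.12 + 5·0.2184 + 0·0.2016
 = 0.3432 + 1.1088 + 0.13 + 0.48 + 1.092 + 0
 = 3.154

3.154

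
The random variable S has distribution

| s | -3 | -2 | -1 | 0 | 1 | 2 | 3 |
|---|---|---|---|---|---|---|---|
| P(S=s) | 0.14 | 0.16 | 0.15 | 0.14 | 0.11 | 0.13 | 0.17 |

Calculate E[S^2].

4.21

E[S^2] = Σ s^2·P(S=s)
 = 9·0.14 + 4·0.16 + 1·0.15 + 0·0.14 + 1·0.11 + 4·0.13 + 9·0.17
 = 1.26 + 0.64 + 0.15 + 0 + 0.11 + 0.52 + 1.53
 = 4.21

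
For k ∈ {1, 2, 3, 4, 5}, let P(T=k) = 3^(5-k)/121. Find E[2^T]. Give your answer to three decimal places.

3.488

E[2^T] = Σ 2^t·P(T=t)
 = 2·81/121 + 4·27/121 + 8·9/121 + 16·3/121 + 32·1/121
 = 162/121 + 108/121 + 72/121 + 48/121 + 32/121
 = 422/121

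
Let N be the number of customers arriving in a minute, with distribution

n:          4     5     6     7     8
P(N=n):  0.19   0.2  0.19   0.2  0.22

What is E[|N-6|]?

1.22

E[|N-6|] = Σ |n-6|·P(N=n)
 = 2·0.19 + 1·0.2 + 0·0.19 + 1·0.2 + 2·0.22
 = 0.38 + 0.2 + 0 + 0.2 + 0.44
 = 1.22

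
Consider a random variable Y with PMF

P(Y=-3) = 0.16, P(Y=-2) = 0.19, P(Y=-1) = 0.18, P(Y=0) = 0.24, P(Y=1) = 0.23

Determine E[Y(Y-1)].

E[Y(Y-1)] = Σ y(y-1)·P(Y=y)
 = 12·0.16 + 6·0.19 + 2·0.18 + 0·0.24 + 0·0.23
 = 1.92 + 1.14 + 0.36 + 0 + 0
 = 3.42

3.42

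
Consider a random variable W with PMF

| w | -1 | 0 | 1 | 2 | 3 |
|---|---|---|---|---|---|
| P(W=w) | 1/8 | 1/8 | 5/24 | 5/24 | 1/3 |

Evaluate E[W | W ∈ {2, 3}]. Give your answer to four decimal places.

2.6154

P(W ∈ {2, 3}) = 5/24 + 1/3 = 13/24.
E[W | W ∈ {2, 3}] = [2·5/24 + 3·1/3] / (13/24)
 = 17/12 / (13/24)
 = 34/13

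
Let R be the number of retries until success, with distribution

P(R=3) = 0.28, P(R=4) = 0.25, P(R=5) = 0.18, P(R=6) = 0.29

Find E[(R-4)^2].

E[(R-4)^2] = Σ (r-4)^2·P(R=r)
 = 1·0.28 + 0·0.25 + 1·0.18 + 4·0.29
 = 0.28 + 0 + 0.18 + 1.16
 = 1.62

1.62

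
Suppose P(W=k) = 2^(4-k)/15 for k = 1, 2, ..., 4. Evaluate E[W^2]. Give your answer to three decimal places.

3.867

E[W^2] = Σ w^2·P(W=w)
 = 1·8/15 + 4·4/15 + 9·2/15 + 16·1/15
 = 8/15 + 16/15 + 6/5 + 16/15
 = 58/15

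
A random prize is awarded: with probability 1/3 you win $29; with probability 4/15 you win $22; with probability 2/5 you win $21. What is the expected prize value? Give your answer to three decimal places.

E[payout] = 29·1/3 + 22·4/15 + 21·2/5
 = 29/3 + 88/15 + 42/5
 = 359/15

23.933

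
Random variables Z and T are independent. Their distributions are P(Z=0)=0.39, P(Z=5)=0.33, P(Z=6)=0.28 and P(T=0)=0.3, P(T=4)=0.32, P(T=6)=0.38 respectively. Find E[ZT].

11.8548

E[ZT] = Σ_z Σ_t zt · P(Z=z)P(T=t)
 = 0·0.117 + 0·0.1248 + 0·0.1482 + 0·0.099 + 20·0.1056 + 30·0.1254 + 0·0.084 + 24·0.0896 + 36·0.1064
 = 0 + 0 + 0 + 0 + 2.112 + 3.762 + 0 + 2.1504 + 3.8304
 = 11.8548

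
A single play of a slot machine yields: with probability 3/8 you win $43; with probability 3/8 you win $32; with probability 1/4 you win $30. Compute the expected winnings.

E[payout] = 43·3/8 + 32·3/8 + 30·1/4
 = 129/8 + 12 + 15/2
 = 285/8

35.625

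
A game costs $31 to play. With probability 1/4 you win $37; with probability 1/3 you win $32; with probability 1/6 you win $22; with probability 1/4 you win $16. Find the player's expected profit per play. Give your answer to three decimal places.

-3.417

E[payout] = 37·1/4 + 32·1/3 + 22·1/6 + 16·1/4
 = 37/4 + 32/3 + 11/3 + 4
 = 331/12
Net = 331/12 - 31 = -41/12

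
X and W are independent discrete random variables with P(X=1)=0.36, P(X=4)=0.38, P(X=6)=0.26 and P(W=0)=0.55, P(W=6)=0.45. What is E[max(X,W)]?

E[max(X,W)] = Σ_x Σ_w max(x,w) · P(X=x)P(W=w)
 = 1·0.198 + 6·0.162 + 4·0.209 + 6·0.171 + 6·0.143 + 6·0.117
 = 0.198 + 0.972 + 0.836 + 1.026 + 0.858 + 0.702
 = 4.592

4.592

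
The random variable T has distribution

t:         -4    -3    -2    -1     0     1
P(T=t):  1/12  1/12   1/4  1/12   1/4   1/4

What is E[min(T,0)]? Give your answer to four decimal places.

E[min(T,0)] = Σ min(t,0)·P(T=t)
 = (-4)·1/12 + (-3)·1/12 + (-2)·1/4 + (-1)·1/12 + 0·1/4 + 0·1/4
 = (-1/3) + (-1/4) + (-1/2) + (-1/12) + 0 + 0
 = -7/6

-1.1667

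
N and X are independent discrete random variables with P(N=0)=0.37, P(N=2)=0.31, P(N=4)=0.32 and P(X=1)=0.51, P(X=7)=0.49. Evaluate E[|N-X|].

3.3354

E[|N-X|] = Σ_n Σ_x |n-x| · P(N=n)P(X=x)
 = 1·0.1887 + 7·0.1813 + 1·0.1581 + 5·0.1519 + 3·0.1632 + 3·0.1568
 = 0.1887 + 1.2691 + 0.1581 + 0.7595 + 0.4896 + 0.4704
 = 3.3354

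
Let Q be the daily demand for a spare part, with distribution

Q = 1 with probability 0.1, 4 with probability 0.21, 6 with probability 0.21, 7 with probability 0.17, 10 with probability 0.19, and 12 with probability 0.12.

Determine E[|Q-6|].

2.57

E[|Q-6|] = Σ |q-6|·P(Q=q)
 = 5·0.1 + 2·0.21 + 0·0.21 + 1·0.17 + 4·0.19 + 6·0.12
 = 0.5 + 0.42 + 0 + 0.17 + 0.76 + 0.72
 = 2.57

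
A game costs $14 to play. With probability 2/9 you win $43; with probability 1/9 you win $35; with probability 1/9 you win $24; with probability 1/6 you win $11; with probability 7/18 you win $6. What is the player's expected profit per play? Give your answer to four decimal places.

E[payout] = 43·2/9 + 35·1/9 + 24·1/9 + 11·1/6 + 6·7/18
 = 86/9 + 35/9 + 8/3 + 11/6 + 7/3
 = 365/18
Net = 365/18 - 14 = 113/18

6.2778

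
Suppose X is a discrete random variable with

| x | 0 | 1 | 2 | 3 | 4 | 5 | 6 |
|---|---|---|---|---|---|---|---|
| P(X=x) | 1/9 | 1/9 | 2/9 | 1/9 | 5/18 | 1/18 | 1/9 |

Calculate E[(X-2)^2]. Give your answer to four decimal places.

4.0556

E[(X-2)^2] = Σ (x-2)^2·P(X=x)
 = 4·1/9 + 1·1/9 + 0·2/9 + 1·1/9 + 4·5/18 + 9·1/18 + 16·1/9
 = 4/9 + 1/9 + 0 + 1/9 + 10/9 + 1/2 + 16/9
 = 73/18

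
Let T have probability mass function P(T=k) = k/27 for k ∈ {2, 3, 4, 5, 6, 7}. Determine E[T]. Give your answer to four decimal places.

5.1481

E[T] = Σ t·P(T=t)
 = 2·2/27 + 3·1/9 + 4·4/27 + 5·5/27 + 6·2/9 + 7·7/27
 = 4/27 + 1/3 + 16/27 + 25/27 + 4/3 + 49/27
 = 139/27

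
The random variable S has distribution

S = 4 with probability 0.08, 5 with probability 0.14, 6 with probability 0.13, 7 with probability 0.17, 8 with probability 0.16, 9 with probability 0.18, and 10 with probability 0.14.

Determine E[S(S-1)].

49.32

E[S(S-1)] = Σ s(s-1)·P(S=s)
 = 12·0.08 + 20·0.14 + 30·0.13 + 42·0.17 + 56·0.16 + 72·0.18 + 90·0.14
 = 0.96 + 2.8 + 3.9 + 7.14 + 8.96 + 12.96 + 12.6
 = 49.32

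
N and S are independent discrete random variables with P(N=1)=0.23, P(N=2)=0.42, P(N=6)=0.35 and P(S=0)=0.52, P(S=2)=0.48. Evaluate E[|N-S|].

2.4308

E[|N-S|] = Σ_n Σ_s |n-s| · P(N=n)P(S=s)
 = 1·0.1196 + 1·0.1104 + 2·0.2184 + 0·0.2016 + 6·0.182 + 4·0.168
 = 0.1196 + 0.1104 + 0.4368 + 0 + 1.092 + 0.672
 = 2.4308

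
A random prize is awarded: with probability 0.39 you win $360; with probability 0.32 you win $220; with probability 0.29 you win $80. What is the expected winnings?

234

E[payout] = 360·0.39 + 220·0.32 + 80·0.29
 = 140.4 + 70.4 + 23.2
 = 234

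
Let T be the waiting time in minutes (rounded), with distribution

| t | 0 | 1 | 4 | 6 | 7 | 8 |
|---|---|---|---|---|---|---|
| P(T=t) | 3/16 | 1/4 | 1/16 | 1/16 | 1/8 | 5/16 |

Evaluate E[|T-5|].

3.25

E[|T-5|] = Σ |t-5|·P(T=t)
 = 5·3/16 + 4·1/4 + 1·1/16 + 1·1/16 + 2·1/8 + 3·5/16
 = 15/16 + 1 + 1/16 + 1/16 + 1/4 + 15/16
 = 13/4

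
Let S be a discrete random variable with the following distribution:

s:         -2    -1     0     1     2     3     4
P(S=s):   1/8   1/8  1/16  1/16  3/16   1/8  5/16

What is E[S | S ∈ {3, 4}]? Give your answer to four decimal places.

P(S ∈ {3, 4}) = 1/8 + 5/16 = 7/16.
E[S | S ∈ {3, 4}] = [3·1/8 + 4·5/16] / (7/16)
 = 13/8 / (7/16)
 = 26/7

3.7143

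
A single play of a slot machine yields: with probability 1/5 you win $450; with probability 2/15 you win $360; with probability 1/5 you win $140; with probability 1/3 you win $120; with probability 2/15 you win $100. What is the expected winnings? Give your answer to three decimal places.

E[payout] = 450·1/5 + 360·2/15 + 140·1/5 + 120·1/3 + 100·2/15
 = 90 + 48 + 28 + 40 + 40/3
 = 658/3

219.333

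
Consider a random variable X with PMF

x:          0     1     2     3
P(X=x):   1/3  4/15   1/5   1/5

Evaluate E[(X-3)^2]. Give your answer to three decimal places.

4.267

E[(X-3)^2] = Σ (x-3)^2·P(X=x)
 = 9·1/3 + 4·4/15 + 1·1/5 + 0·1/5
 = 3 + 16/15 + 1/5 + 0
 = 64/15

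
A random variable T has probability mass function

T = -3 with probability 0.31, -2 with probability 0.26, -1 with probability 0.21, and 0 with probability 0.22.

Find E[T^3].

-10.66

E[T^3] = Σ t^3·P(T=t)
 = (-27)·0.31 + (-8)·0.26 + (-1)·0.21 + 0·0.22
 = (-8.37) + (-2.08) + (-0.21) + 0
 = -10.66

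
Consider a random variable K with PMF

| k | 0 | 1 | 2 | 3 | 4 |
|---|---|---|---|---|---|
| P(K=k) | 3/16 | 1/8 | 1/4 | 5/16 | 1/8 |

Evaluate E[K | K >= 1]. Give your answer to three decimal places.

P(K >= 1) = 1/8 + 1/4 + 5/16 + 1/8 = 13/16.
E[K | K >= 1] = [1·1/8 + 2·1/4 + 3·5/16 + 4·1/8] / (13/16)
 = 33/16 / (13/16)
 = 33/13

2.538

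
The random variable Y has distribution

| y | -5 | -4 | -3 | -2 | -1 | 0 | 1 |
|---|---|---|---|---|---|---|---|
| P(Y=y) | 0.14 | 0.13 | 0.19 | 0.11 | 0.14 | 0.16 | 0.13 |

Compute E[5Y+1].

E[5Y+1] = Σ (5y+1)·P(Y=y)
 = (-24)·0.14 + (-19)·0.13 + (-14)·0.19 + (-9)·0.11 + (-4)·0.14 + 1·0.16 + 6·0.13
 = (-3.36) + (-2.47) + (-2.66) + (-0.99) + (-0.56) + 0.16 + 0.78
 = -9.1

-9.1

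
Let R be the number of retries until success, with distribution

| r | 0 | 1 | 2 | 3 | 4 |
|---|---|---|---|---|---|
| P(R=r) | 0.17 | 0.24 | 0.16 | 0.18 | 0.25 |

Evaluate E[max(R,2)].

2.68

E[max(R,2)] = Σ max(r,2)·P(R=r)
 = 2·0.17 + 2·0.24 + 2·0.16 + 3·0.18 + 4·0.25
 = 0.34 + 0.48 + 0.32 + 0.54 + 1
 = 2.68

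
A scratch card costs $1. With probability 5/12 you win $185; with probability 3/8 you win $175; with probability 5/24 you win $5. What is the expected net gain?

E[payout] = 185·5/12 + 175·3/8 + 5·5/24
 = 925/12 + 525/8 + 25/24
 = 575/4
Net = 575/4 - 1 = 571/4

142.75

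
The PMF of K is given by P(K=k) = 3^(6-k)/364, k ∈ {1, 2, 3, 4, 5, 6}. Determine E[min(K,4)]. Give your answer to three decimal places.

E[min(K,4)] = Σ min(k,4)·P(K=k)
 = 1·243/364 + 2·81/364 + 3·27/364 + 4·9/364 + 4·3/364 + 4·1/364
 = 243/364 + 81/182 + 81/364 + 9/91 + 3/91 + 1/91
 = 269/182

1.478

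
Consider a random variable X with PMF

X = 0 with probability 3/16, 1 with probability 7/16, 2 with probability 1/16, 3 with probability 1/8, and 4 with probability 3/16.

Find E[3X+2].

E[3X+2] = Σ (3x+2)·P(X=x)
 = 2·3/16 + 5·7/16 + 8·1/16 + 11·1/8 + 14·3/16
 = 3/8 + 35/16 + 1/2 + 11/8 + 21/8
 = 113/16

7.0625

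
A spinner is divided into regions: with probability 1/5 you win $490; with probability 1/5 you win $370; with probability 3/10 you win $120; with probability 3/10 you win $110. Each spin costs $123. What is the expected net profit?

118

E[payout] = 490·1/5 + 370·1/5 + 120·3/10 + 110·3/10
 = 98 + 74 + 36 + 33
 = 241
Net = 241 - 123 = 118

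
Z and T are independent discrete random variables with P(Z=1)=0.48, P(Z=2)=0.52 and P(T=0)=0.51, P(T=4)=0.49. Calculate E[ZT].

2.9792

E[ZT] = Σ_z Σ_t zt · P(Z=z)P(T=t)
 = 0·0.2448 + 4·0.2352 + 0·0.2652 + 8·0.2548
 = 0 + 0.9408 + 0 + 2.0384
 = 2.9792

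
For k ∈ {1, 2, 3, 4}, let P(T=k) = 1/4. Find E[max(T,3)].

E[max(T,3)] = Σ max(t,3)·P(T=t)
 = 3·1/4 + 3·1/4 + 3·1/4 + 4·1/4
 = 3/4 + 3/4 + 3/4 + 1
 = 13/4

3.25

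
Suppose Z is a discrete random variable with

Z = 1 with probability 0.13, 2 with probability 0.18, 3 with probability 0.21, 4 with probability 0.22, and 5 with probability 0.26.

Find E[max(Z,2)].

3.43

E[max(Z,2)] = Σ max(z,2)·P(Z=z)
 = 2·0.13 + 2·0.18 + 3·0.21 + 4·0.22 + 5·0.26
 = 0.26 + 0.36 + 0.63 + 0.88 + 1.3
 = 3.43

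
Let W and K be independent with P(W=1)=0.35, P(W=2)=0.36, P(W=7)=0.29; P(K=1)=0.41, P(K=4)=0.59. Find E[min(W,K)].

E[min(W,K)] = Σ_w Σ_k min(w,k) · P(W=w)P(K=k)
 = 1·0.1435 + 1·0.2065 + 1·0.1476 + 2·0.2124 + 1·0.1189 + 4·0.1711
 = 0.1435 + 0.2065 + 0.1476 + 0.4248 + 0.1189 + 0.6844
 = 1.7257

1.7257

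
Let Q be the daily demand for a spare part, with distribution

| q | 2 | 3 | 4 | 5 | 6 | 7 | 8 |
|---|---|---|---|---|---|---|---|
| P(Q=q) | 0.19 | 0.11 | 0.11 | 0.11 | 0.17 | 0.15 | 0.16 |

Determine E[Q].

5.05

E[Q] = Σ q·P(Q=q)
 = 2·0.19 + 3·0.11 + 4·0.11 + 5·0.11 + 6·0.17 + 7·0.15 + 8·0.16
 = 0.38 + 0.33 + 0.44 + 0.55 + 1.02 + 1.05 + 1.28
 = 5.05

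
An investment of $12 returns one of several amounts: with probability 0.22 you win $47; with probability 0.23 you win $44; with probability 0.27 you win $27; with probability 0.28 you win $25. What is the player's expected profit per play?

22.75

E[payout] = 47·0.22 + 44·0.23 + 27·0.27 + 25·0.28
 = 10.34 + 10.12 + 7.29 + 7
 = 34.75
Net = 34.75 - 12 = 22.75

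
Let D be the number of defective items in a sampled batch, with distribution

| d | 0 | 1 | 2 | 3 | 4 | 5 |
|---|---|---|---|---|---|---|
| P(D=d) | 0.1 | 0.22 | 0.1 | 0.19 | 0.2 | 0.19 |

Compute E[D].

2.74

E[D] = Σ d·P(D=d)
 = 0·0.1 + 1·0.22 + 2·0.1 + 3·0.19 + 4·0.2 + 5·0.19
 = 0 + 0.22 + 0.2 + 0.57 + 0.8 + 0.95
 = 2.74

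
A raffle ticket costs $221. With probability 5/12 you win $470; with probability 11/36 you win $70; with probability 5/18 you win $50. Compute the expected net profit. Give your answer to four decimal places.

10.1111

E[payout] = 470·5/12 + 70·11/36 + 50·5/18
 = 1175/6 + 385/18 + 125/9
 = 2080/9
Net = 2080/9 - 221 = 91/9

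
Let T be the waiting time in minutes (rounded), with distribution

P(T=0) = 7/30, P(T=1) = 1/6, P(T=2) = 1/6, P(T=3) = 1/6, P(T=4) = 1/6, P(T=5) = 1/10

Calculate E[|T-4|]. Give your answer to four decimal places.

2.0333

E[|T-4|] = Σ |t-4|·P(T=t)
 = 4·7/30 + 3·1/6 + 2·1/6 + 1·1/6 + 0·1/6 + 1·1/10
 = 14/15 + 1/2 + 1/3 + 1/6 + 0 + 1/10
 = 61/30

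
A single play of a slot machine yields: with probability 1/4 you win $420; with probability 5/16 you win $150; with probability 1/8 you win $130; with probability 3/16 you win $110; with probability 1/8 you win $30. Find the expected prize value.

192.5

E[payout] = 420·1/4 + 150·5/16 + 130·1/8 + 110·3/16 + 30·1/8
 = 105 + 375/8 + 65/4 + 165/8 + 15/4
 = 385/2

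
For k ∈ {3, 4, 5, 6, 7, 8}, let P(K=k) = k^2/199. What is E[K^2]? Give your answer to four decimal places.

E[K^2] = Σ k^2·P(K=k)
 = 9·9/199 + 16·16/199 + 25·25/199 + 36·36/199 + 49·49/199 + 64·64/199
 = 81/199 + 256/199 + 625/199 + 1296/199 + 2401/199 + 4096/199
 = 8755/199

43.9950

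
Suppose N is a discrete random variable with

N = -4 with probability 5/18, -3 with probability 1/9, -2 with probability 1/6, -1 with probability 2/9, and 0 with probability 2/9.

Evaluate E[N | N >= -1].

P(N >= -1) = 2/9 + 2/9 = 4/9.
E[N | N >= -1] = [(-1)·2/9 + 0·2/9] / (4/9)
 = -2/9 / (4/9)
 = -1/2

-0.5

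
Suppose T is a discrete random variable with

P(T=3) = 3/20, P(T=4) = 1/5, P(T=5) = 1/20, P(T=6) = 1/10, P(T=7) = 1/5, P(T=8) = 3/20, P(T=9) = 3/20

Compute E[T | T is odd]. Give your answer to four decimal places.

6.2727

P(T is odd) = 3/20 + 1/20 + 1/5 + 3/20 = 11/20.
E[T | T is odd] = [3·3/20 + 5·1/20 + 7·1/5 + 9·3/20] / (11/20)
 = 69/20 / (11/20)
 = 69/11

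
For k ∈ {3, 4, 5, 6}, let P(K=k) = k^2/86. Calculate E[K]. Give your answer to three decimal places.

5.023

E[K] = Σ k·P(K=k)
 = 3·9/86 + 4·8/43 + 5·25/86 + 6·18/43
 = 27/86 + 32/43 + 125/86 + 108/43
 = 216/43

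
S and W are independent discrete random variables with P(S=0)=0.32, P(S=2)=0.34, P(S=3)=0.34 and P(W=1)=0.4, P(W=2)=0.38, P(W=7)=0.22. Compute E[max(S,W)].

3.2372

E[max(S,W)] = Σ_s Σ_w max(s,w) · P(S=s)P(W=w)
 = 1·0.128 + 2·0.1216 + 7·0.0704 + 2·0.136 + 2·0.1292 + 7·0.0748 + 3·0.136 + 3·0.1292 + 7·0.0748
 = 0.128 + 0.2432 + 0.4928 + 0.272 + 0.2584 + 0.5236 + 0.408 + 0.3876 + 0.5236
 = 3.2372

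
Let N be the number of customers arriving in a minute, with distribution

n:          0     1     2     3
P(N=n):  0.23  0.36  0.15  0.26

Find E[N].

1.44

E[N] = Σ n·P(N=n)
 = 0·0.23 + 1·0.36 + 2·0.15 + 3·0.26
 = 0 + 0.36 + 0.3 + 0.78
 = 1.44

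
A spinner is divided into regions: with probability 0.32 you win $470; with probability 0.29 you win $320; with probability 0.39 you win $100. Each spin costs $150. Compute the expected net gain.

132.2

E[payout] = 470·0.32 + 320·0.29 + 100·0.39
 = 150.4 + 92.8 + 39
 = 282.2
Net = 282.2 - 150 = 132.2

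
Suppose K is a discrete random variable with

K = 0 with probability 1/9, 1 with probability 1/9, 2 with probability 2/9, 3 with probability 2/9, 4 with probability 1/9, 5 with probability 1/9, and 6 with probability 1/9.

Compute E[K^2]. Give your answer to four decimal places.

11.5556

E[K^2] = Σ k^2·P(K=k)
 = 0·1/9 + 1·1/9 + 4·2/9 + 9·2/9 + 16·1/9 + 25·1/9 + 36·1/9
 = 0 + 1/9 + 8/9 + 2 + 16/9 + 25/9 + 4
 = 104/9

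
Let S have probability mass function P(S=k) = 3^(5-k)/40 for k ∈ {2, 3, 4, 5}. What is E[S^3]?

E[S^3] = Σ s^3·P(S=s)
 = 8·27/40 + 27·9/40 + 64·3/40 + 125·1/40
 = 27/5 + 243/40 + 24/5 + 25/8
 = 97/5

19.4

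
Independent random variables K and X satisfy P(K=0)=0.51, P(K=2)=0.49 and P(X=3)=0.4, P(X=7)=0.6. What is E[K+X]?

6.38

E[K+X] = Σ_k Σ_x (k+x) · P(K=k)P(X=x)
 = 3·0.204 + 7·0.306 + 5·0.196 + 9·0.294
 = 0.612 + 2.142 + 0.98 + 2.646
 = 6.38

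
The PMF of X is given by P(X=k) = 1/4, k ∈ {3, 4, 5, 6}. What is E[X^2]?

21.5

E[X^2] = Σ x^2·P(X=x)
 = 9·1/4 + 16·1/4 + 25·1/4 + 36·1/4
 = 9/4 + 4 + 25/4 + 9
 = 43/2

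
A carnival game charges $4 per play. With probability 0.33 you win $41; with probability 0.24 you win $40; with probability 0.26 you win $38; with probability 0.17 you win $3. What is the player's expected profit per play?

29.52

E[payout] = 41·0.33 + 40·0.24 + 38·0.26 + 3·0.17
 = 13.53 + 9.6 + 9.88 + 0.51
 = 33.52
Net = 33.52 - 4 = 29.52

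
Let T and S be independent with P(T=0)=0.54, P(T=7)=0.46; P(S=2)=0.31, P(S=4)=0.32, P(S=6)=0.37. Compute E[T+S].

7.34

E[T+S] = Σ_t Σ_s (t+s) · P(T=t)P(S=s)
 = 2·0.1674 + 4·0.1728 + 6·0.1998 + 9·0.1426 + 11·0.1472 + 13·0.1702
 = 0.3348 + 0.6912 + 1.1988 + 1.2834 + 1.6192 + 2.2126
 = 7.34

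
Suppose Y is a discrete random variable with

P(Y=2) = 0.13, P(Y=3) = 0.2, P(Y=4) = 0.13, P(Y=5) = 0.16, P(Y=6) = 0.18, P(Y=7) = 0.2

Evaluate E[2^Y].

46.44

E[2^Y] = Σ 2^y·P(Y=y)
 = 4·0.13 + 8·0.2 + 16·0.13 + 32·0.16 + 64·0.18 + 128·0.2
 = 0.52 + 1.6 + 2.08 + 5.12 + 11.52 + 25.6
 = 46.44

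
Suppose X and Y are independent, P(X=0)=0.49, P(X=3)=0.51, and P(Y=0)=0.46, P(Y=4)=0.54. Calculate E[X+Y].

E[X+Y] = Σ_x Σ_y (x+y) · P(X=x)P(Y=y)
 = 0·0.2254 + 4·0.2646 + 3·0.2346 + 7·0.2754
 = 0 + 1.0584 + 0.7038 + 1.9278
 = 3.69

3.69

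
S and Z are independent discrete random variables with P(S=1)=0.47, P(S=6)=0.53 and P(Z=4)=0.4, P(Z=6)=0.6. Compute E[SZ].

E[SZ] = Σ_s Σ_z sz · P(S=s)P(Z=z)
 = 4·0.188 + 6·0.282 + 24·0.212 + 36·0.318
 = 0.752 + 1.692 + 5.088 + 11.448
 = 18.98

18.98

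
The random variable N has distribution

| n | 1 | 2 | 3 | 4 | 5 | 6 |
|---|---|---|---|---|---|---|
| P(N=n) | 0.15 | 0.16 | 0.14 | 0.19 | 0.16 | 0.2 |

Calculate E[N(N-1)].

12.64

E[N(N-1)] = Σ n(n-1)·P(N=n)
 = 0·0.15 + 2·0.16 + 6·0.14 + 12·0.19 + 20·0.16 + 30·0.2
 = 0 + 0.32 + 0.84 + 2.28 + 3.2 + 6
 = 12.64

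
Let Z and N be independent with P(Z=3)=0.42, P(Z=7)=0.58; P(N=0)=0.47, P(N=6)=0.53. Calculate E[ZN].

16.9176

E[ZN] = Σ_z Σ_n zn · P(Z=z)P(N=n)
 = 0·0.1974 + 18·0.2226 + 0·0.2726 + 42·0.3074
 = 0 + 4.0068 + 0 + 12.9108
 = 16.9176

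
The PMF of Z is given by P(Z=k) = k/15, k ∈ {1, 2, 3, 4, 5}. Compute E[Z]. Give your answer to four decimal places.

E[Z] = Σ z·P(Z=z)
 = 1·1/15 + 2·2/15 + 3·1/5 + 4·4/15 + 5·1/3
 = 1/15 + 4/15 + 3/5 + 16/15 + 5/3
 = 11/3

3.6667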